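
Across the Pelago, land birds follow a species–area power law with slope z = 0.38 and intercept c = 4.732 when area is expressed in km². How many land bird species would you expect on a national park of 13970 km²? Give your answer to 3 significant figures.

S = 4.732 × 13970^0.38
ln S = ln 4.732 + 0.38 × ln 13970 = 1.5543 + 0.38 × 9.5447 = 5.1813
S = e^5.1813 ≈ 177.9

178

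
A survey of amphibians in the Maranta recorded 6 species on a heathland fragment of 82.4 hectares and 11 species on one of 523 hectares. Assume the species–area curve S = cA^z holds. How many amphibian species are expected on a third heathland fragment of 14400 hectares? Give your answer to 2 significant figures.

z = ln(11/6) / ln(523/82.4) = 0.6061 / 1.8480 = 0.3280
c = 6 / 82.4^0.3280 = 6 / 4.25 = 1.412
S₃ = 1.412 × 14400^0.3280 = 1.412 × 23.12 ≈ 32.63

33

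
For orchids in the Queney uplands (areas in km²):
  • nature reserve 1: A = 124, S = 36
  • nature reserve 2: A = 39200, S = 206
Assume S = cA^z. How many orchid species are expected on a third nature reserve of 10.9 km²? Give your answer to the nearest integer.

17

z = ln(206/36) / ln(39200/124) = 1.7444 / 5.7562 = 0.3030
c = 36 / 124^0.3030 = 36 / 4.309 = 8.354
S₃ = 8.354 × 10.9^0.3030 = 8.354 × 2.062 ≈ 17.23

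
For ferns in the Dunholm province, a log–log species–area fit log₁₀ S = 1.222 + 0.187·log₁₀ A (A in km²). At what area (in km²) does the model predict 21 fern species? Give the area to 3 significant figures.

3.44 km²

21 = 16.67 × A^0.187  ⇒  A^0.187 = 21/16.67 = 1.26
ln A = ln(1.26) / 0.187 = 0.2308 / 0.187 = 1.2340
A = e^1.2340 ≈ 3.435 km²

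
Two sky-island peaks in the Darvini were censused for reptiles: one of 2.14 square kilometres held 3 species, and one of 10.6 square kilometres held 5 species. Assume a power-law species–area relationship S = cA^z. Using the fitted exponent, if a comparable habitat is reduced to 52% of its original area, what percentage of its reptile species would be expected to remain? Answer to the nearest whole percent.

81%

z = ln(5/3) / ln(10.6/2.14) = 0.5108 / 1.6000 = 0.3193
S_new/S_old = (A_new/A_old)^z = 0.52^0.3193 = exp(0.3193 × -0.6539) = 0.8116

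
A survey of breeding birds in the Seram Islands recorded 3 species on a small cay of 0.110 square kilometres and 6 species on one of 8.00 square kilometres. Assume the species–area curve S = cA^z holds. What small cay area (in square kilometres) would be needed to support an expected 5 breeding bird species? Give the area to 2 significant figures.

z = ln(6/3) / ln(8/0.11) = 0.6931 / 4.2867 = 0.1617
c = 3 / 0.11^0.1617 = 3 / 0.6998 = 4.287
A = (5/4.287)^(1/0.1617) ⇒ ln A = ln(1.166)/0.1617 = 0.9519
A = e^0.9519 ≈ 2.591 square kilometres

2.6 square kilometres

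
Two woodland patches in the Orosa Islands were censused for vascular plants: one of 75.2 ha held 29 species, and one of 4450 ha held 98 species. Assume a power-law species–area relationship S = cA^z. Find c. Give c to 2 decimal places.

7.99

z = ln(S₂/S₁) / ln(A₂/A₁) = ln(98/29) / ln(4450/75.2) = 1.2177 / 4.0805 = 0.2984
c = S₁ / A₁^z = 29 / 75.2^0.2984 = 29 / 3.63 = 7.989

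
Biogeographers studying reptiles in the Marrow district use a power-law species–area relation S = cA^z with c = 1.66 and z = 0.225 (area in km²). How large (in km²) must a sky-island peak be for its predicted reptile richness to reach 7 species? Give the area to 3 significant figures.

7 = 1.66 × A^0.225  ⇒  A^0.225 = 7/1.66 = 4.217
ln A = ln(4.217) / 0.225 = 1.4391 / 0.225 = 6.3960
A = e^6.3960 ≈ 599.4 km²

599 km²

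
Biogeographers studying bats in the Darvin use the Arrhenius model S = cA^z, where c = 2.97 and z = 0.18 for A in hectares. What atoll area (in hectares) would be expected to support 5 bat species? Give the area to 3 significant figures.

5 = 2.97 × A^0.18  ⇒  A^0.18 = 5/2.97 = 1.684
ln A = ln(1.684) / 0.18 = 0.5209 / 0.18 = 2.8938
A = e^2.8938 ≈ 18.06 hectares

18.1 hectares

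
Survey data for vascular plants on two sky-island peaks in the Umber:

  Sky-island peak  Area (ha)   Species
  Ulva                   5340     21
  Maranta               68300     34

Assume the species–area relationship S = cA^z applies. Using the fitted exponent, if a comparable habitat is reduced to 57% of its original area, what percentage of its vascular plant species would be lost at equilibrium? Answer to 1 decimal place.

10.1%

z = ln(34/21) / ln(68300/5340) = 0.4818 / 2.5487 = 0.1891
S_new/S_old = (A_new/A_old)^z = 0.57^0.1891 = exp(0.1891 × -0.5621) = 0.8992
Fraction lost = 1 − 0.8992 = 0.1008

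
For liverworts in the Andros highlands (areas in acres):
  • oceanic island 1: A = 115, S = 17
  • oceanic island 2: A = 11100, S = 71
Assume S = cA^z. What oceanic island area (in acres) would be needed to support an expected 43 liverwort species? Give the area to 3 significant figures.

z = ln(71/17) / ln(11100/115) = 1.4295 / 4.5698 = 0.3128
c = 17 / 115^0.3128 = 17 / 4.412 = 3.853
A = (43/3.853)^(1/0.3128) ⇒ ln A = ln(11.16)/0.3128 = 7.7116
A = e^7.7116 ≈ 2234 acres

2230 acres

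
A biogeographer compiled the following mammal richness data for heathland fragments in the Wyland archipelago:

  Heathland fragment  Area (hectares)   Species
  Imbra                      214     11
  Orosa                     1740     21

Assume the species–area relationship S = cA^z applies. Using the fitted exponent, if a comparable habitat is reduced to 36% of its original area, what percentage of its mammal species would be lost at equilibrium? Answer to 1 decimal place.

z = ln(21/11) / ln(1740/214) = 0.6466 / 2.0957 = 0.3086
S_new/S_old = (A_new/A_old)^z = 0.36^0.3086 = exp(0.3086 × -1.0217) = 0.7296
Fraction lost = 1 − 0.7296 = 0.2704

27.0%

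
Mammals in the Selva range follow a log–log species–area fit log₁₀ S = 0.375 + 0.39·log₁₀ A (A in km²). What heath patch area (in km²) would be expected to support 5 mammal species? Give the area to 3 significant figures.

6.77 km²

5 = 2.371 × A^0.39  ⇒  A^0.39 = 5/2.371 = 2.108
ln A = ln(2.108) / 0.39 = 0.7460 / 0.39 = 1.9127
A = e^1.9127 ≈ 6.772 km²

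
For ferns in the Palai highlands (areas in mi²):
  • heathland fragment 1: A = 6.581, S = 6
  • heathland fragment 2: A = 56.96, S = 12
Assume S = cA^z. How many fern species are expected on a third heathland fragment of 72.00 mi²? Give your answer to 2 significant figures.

13

z = ln(12/6) / ln(56.96/6.581) = 0.6931 / 2.1582 = 0.3212
c = 6 / 6.581^0.3212 = 6 / 1.832 = 3.276
S₃ = 3.276 × 72^0.3212 = 3.276 × 3.949 ≈ 12.94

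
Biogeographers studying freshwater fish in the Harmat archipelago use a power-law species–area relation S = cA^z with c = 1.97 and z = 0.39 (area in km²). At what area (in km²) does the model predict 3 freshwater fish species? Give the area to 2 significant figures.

2.9 km²

3 = 1.97 × A^0.39  ⇒  A^0.39 = 3/1.97 = 1.523
ln A = ln(1.523) / 0.39 = 0.4206 / 0.39 = 1.0784
A = e^1.0784 ≈ 2.94 km²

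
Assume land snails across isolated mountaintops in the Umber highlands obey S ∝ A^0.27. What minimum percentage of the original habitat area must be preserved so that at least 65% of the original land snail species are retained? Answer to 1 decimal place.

Need (A_new/A_old)^0.27 = 0.65, so A_new/A_old = 0.65^(1/0.27) = 0.65^3.704
ln(A_new/A_old) = ln 0.65 / 0.27 = -0.4308 / 0.27 = -1.5955
A_new/A_old = e^-1.5955 ≈ 0.2028

20.3%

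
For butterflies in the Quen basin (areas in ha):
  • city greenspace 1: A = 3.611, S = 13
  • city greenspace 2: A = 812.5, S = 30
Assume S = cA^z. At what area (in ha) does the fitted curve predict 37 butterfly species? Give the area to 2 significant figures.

3200 ha

z = ln(30/13) / ln(812.5/3.611) = 0.8362 / 5.4161 = 0.1544
c = 13 / 3.611^0.1544 = 13 / 1.219 = 10.66
A = (37/10.66)^(1/0.1544) ⇒ ln A = ln(3.47)/0.1544 = 8.0584
A = e^8.0584 ≈ 3160 ha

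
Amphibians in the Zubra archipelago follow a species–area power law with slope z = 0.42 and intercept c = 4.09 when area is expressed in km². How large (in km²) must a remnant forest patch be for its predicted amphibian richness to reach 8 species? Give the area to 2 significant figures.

8 = 4.09 × A^0.42  ⇒  A^0.42 = 8/4.09 = 1.956
ln A = ln(1.956) / 0.42 = 0.6709 / 0.42 = 1.5974
A = e^1.5974 ≈ 4.94 km²

4.9 km²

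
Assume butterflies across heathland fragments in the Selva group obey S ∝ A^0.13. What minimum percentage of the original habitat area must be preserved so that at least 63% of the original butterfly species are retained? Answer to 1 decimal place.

2.9%

Need (A_new/A_old)^0.13 = 0.63, so A_new/A_old = 0.63^(1/0.13) = 0.63^7.692
ln(A_new/A_old) = ln 0.63 / 0.13 = -0.4620 / 0.13 = -3.5541
A_new/A_old = e^-3.5541 ≈ 0.02861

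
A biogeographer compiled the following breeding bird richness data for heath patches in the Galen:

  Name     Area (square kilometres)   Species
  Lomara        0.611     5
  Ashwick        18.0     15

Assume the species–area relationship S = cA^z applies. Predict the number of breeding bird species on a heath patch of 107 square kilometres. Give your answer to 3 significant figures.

z = ln(15/5) / ln(18/0.611) = 1.0986 / 3.3830 = 0.3247
c = 5 / 0.611^0.3247 = 5 / 0.8522 = 5.867
S₃ = 5.867 × 107^0.3247 = 5.867 × 4.561 ≈ 26.76

26.8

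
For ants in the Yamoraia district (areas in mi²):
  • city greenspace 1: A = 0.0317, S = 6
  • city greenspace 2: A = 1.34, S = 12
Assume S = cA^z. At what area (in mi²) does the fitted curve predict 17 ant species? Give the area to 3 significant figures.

z = ln(12/6) / ln(1.34/0.0317) = 0.6931 / 3.7441 = 0.1851
c = 6 / 0.0317^0.1851 = 6 / 0.5278 = 11.37
A = (17/11.37)^(1/0.1851) ⇒ ln A = ln(1.496)/0.1851 = 2.1741
A = e^2.1741 ≈ 8.794 mi²

8.79 mi²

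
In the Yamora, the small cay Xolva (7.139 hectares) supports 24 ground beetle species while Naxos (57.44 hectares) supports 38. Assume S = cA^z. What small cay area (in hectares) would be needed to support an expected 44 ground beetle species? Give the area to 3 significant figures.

112 hectares

z = ln(38/24) / ln(57.44/7.139) = 0.4595 / 2.0852 = 0.2204
c = 24 / 7.139^0.2204 = 24 / 1.542 = 15.56
A = (44/15.56)^(1/0.2204) ⇒ ln A = ln(2.827)/0.2204 = 4.7160
A = e^4.7160 ≈ 111.7 hectares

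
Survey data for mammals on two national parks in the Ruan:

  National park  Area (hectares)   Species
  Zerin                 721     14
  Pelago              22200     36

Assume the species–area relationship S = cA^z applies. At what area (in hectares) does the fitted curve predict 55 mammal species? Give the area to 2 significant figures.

z = ln(36/14) / ln(22200/721) = 0.9445 / 3.4272 = 0.2756
c = 14 / 721^0.2756 = 14 / 6.132 = 2.283
A = (55/2.283)^(1/0.2756) ⇒ ln A = ln(24.09)/0.2756 = 11.5458
A = e^11.5458 ≈ 103338 hectares

100000 hectares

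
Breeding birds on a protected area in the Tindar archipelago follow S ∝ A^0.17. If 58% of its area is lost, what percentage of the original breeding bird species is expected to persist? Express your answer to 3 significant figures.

S_new/S_old = (A_new/A_old)^z = 0.42^0.17
= exp(0.17 × ln 0.42) = exp(0.17 × -0.8675) = exp(-0.1475) ≈ 0.8629

86.3%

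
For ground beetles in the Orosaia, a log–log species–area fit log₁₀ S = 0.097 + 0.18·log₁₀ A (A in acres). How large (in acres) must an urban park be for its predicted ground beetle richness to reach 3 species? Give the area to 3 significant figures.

3 = 1.25 × A^0.18  ⇒  A^0.18 = 3/1.25 = 2.4
ln A = ln(2.4) / 0.18 = 0.8753 / 0.18 = 4.8626
A = e^4.8626 ≈ 129.4 acres

129 acres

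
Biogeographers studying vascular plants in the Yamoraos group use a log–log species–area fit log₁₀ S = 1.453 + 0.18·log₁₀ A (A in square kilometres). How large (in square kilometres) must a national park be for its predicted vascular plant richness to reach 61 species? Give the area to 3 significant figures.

61 = 28.38 × A^0.18  ⇒  A^0.18 = 61/28.38 = 2.149
ln A = ln(2.149) / 0.18 = 0.7652 / 0.18 = 4.2512
A = e^4.2512 ≈ 70.19 square kilometres

70.2 square kilometres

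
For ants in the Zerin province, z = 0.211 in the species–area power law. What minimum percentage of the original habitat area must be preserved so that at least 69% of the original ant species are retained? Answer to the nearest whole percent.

17%

Need (A_new/A_old)^0.211 = 0.69, so A_new/A_old = 0.69^(1/0.211) = 0.69^4.739
ln(A_new/A_old) = ln 0.69 / 0.211 = -0.3711 / 0.211 = -1.7586
A_new/A_old = e^-1.7586 ≈ 0.1723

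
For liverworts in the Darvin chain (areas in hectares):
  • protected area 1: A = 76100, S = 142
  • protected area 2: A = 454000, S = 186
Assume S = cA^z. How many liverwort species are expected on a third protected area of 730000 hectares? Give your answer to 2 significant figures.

z = ln(186/142) / ln(454000/76100) = 0.2699 / 1.7860 = 0.1511
c = 142 / 76100^0.1511 = 142 / 5.466 = 25.98
S₃ = 25.98 × 730000^0.1511 = 25.98 × 7.693 ≈ 199.8

200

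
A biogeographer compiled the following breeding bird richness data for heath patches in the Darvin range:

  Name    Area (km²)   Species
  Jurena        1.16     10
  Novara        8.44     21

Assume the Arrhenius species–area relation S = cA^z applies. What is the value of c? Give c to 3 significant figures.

9.46

z = ln(S₂/S₁) / ln(A₂/A₁) = ln(21/10) / ln(8.44/1.16) = 0.7419 / 1.9846 = 0.3739
c = S₁ / A₁^z = 10 / 1.16^0.3739 = 10 / 1.057 = 9.46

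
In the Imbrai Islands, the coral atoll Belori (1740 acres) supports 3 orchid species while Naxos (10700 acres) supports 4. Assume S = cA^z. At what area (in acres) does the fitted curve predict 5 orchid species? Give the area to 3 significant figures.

43800 acres

z = ln(4/3) / ln(10700/1740) = 0.2877 / 1.8164 = 0.1584
c = 3 / 1740^0.1584 = 3 / 3.26 = 0.9202
A = (5/0.9202)^(1/0.1584) ⇒ ln A = ln(5.434)/0.1584 = 10.6869
A = e^10.6869 ≈ 43778 acres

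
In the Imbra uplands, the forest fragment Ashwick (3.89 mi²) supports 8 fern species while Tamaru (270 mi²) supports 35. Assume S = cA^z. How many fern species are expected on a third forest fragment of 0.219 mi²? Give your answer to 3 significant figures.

2.94

z = ln(35/8) / ln(270/3.89) = 1.4759 / 4.2400 = 0.3481
c = 8 / 3.89^0.3481 = 8 / 1.605 = 4.986
S₃ = 4.986 × 0.219^0.3481 = 4.986 × 0.5894 ≈ 2.939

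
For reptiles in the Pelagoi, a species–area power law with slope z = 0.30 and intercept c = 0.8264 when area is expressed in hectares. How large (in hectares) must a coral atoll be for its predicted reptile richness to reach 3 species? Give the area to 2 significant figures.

3 = 0.8264 × A^0.3  ⇒  A^0.3 = 3/0.8264 = 3.63
ln A = ln(3.63) / 0.3 = 1.2893 / 0.3 = 4.2976
A = e^4.2976 ≈ 73.53 hectares

74 hectares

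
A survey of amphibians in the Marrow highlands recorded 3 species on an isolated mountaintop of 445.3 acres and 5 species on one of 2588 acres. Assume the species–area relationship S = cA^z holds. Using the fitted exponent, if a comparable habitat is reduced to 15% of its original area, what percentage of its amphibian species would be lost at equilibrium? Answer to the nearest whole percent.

42%

z = ln(5/3) / ln(2588/445.3) = 0.5108 / 1.7599 = 0.2903
S_new/S_old = (A_new/A_old)^z = 0.15^0.2903 = exp(0.2903 × -1.8971) = 0.5766
Fraction lost = 1 − 0.5766 = 0.4234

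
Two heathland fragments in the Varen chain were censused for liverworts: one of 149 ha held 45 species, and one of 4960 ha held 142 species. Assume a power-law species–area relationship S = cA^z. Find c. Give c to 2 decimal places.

z = ln(S₂/S₁) / ln(A₂/A₁) = ln(142/45) / ln(4960/149) = 1.1492 / 3.5052 = 0.3278
c = S₁ / A₁^z = 45 / 149^0.3278 = 45 / 5.158 = 8.725

8.72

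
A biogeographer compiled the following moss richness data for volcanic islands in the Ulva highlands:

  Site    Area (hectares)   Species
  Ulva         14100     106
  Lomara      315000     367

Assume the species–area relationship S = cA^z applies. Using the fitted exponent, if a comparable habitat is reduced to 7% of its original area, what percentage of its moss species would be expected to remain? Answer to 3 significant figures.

z = ln(367/106) / ln(315000/14100) = 1.2419 / 3.1064 = 0.3998
S_new/S_old = (A_new/A_old)^z = 0.07^0.3998 = exp(0.3998 × -2.6593) = 0.3454

34.5%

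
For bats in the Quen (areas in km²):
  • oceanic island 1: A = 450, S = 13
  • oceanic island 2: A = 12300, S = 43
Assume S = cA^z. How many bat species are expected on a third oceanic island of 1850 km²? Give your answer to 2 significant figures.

z = ln(43/13) / ln(12300/450) = 1.1963 / 3.3081 = 0.3616
c = 13 / 450^0.3616 = 13 / 9.108 = 1.427
S₃ = 1.427 × 1850^0.3616 = 1.427 × 15.19 ≈ 21.67

22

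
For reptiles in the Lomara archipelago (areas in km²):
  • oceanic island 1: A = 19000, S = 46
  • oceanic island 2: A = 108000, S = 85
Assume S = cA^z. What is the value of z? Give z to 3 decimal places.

0.353

Taking logs: ln S = ln c + z ln A, so z = (ln S₂ − ln S₁)/(ln A₂ − ln A₁).
z = ln(85/46) / ln(108000/19000) = ln(1.848) / ln(5.684) = 0.6140 / 1.7377 = 0.3533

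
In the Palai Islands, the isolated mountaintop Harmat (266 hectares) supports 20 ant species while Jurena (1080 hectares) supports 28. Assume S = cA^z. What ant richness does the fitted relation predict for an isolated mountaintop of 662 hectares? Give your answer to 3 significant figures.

z = ln(28/20) / ln(1080/266) = 0.3365 / 1.4012 = 0.2401
c = 20 / 266^0.2401 = 20 / 3.822 = 5.233
S₃ = 5.233 × 662^0.2401 = 5.233 × 4.757 ≈ 24.9

24.9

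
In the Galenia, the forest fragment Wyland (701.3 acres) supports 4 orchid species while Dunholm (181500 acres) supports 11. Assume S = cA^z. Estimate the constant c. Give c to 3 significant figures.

z = ln(S₂/S₁) / ln(A₂/A₁) = ln(11/4) / ln(181500/701.3) = 1.0116 / 5.5561 = 0.1821
c = S₁ / A₁^z = 4 / 701.3^0.1821 = 4 / 3.297 = 1.213

1.21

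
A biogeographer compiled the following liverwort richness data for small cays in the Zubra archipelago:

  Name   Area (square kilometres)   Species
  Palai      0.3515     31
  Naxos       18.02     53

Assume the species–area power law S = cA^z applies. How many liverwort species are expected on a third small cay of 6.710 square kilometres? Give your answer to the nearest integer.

46

z = ln(53/31) / ln(18.02/0.3515) = 0.5363 / 3.9370 = 0.1362
c = 31 / 0.3515^0.1362 = 31 / 0.8673 = 35.75
S₃ = 35.75 × 6.71^0.1362 = 35.75 × 1.296 ≈ 46.33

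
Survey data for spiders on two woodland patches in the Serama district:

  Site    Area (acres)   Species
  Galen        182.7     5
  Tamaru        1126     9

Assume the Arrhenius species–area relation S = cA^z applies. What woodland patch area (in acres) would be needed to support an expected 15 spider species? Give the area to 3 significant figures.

z = ln(9/5) / ln(1126/182.7) = 0.5878 / 1.8186 = 0.3232
c = 5 / 182.7^0.3232 = 5 / 5.383 = 0.9289
A = (15/0.9289)^(1/0.3232) ⇒ ln A = ln(16.15)/0.3232 = 8.6069
A = e^8.6069 ≈ 5469 acres

5470 acres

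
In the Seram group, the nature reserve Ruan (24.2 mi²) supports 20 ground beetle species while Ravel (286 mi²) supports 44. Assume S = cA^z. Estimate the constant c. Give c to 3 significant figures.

7.23

z = ln(S₂/S₁) / ln(A₂/A₁) = ln(44/20) / ln(286/24.2) = 0.7885 / 2.4696 = 0.3193
c = S₁ / A₁^z = 20 / 24.2^0.3193 = 20 / 2.766 = 7.232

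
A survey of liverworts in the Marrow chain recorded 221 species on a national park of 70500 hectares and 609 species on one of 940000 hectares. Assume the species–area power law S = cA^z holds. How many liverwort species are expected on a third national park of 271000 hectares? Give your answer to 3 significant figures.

374

z = ln(609/221) / ln(940000/70500) = 1.0137 / 2.5903 = 0.3913
c = 221 / 70500^0.3913 = 221 / 78.93 = 2.8
S₃ = 2.8 × 271000^0.3913 = 2.8 × 133.7 ≈ 374.3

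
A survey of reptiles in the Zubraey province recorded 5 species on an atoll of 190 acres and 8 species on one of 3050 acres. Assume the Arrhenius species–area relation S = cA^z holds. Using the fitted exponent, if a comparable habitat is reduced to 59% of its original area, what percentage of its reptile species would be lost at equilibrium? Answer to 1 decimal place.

8.5%

z = ln(8/5) / ln(3050/190) = 0.4700 / 2.7759 = 0.1693
S_new/S_old = (A_new/A_old)^z = 0.59^0.1693 = exp(0.1693 × -0.5276) = 0.9145
Fraction lost = 1 − 0.9145 = 0.08546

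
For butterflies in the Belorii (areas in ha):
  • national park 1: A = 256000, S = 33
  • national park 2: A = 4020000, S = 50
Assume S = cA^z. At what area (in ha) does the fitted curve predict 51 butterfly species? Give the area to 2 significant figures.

z = ln(50/33) / ln(4020000/256000) = 0.4155 / 2.7539 = 0.1509
c = 33 / 256000^0.1509 = 33 / 6.547 = 5.041
A = (51/5.041)^(1/0.1509) ⇒ ln A = ln(10.12)/0.1509 = 15.3380
A = e^15.3380 ≈ 4583786 ha

4600000 ha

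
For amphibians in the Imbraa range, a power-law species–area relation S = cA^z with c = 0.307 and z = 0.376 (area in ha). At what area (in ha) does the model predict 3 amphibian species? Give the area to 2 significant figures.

430 ha

3 = 0.307 × A^0.376  ⇒  A^0.376 = 3/0.307 = 9.772
ln A = ln(9.772) / 0.376 = 2.2795 / 0.376 = 6.0626
A = e^6.0626 ≈ 429.5 ha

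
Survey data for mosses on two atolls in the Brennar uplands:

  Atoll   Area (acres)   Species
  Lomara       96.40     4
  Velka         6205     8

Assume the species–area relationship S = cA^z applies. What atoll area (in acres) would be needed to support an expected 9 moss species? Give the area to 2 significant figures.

z = ln(8/4) / ln(6205/96.4) = 0.6931 / 4.1646 = 0.1664
c = 4 / 96.4^0.1664 = 4 / 2.139 = 1.87
A = (9/1.87)^(1/0.1664) ⇒ ln A = ln(4.813)/0.1664 = 9.4408
A = e^9.4408 ≈ 12592 acres

13000 acres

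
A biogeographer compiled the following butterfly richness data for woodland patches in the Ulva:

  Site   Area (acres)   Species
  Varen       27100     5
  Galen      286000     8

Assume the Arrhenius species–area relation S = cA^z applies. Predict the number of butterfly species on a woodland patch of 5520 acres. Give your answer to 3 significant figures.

z = ln(8/5) / ln(286000/27100) = 0.4700 / 2.3565 = 0.1995
c = 5 / 27100^0.1995 = 5 / 7.659 = 0.6528
S₃ = 0.6528 × 5520^0.1995 = 0.6528 × 5.576 ≈ 3.64

3.64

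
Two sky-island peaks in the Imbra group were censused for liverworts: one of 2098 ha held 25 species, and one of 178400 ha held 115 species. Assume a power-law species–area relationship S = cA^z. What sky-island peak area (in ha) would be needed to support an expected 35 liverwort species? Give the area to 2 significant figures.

z = ln(115/25) / ln(178400/2098) = 1.5261 / 4.4430 = 0.3435
c = 25 / 2098^0.3435 = 25 / 13.83 = 1.807
A = (35/1.807)^(1/0.3435) ⇒ ln A = ln(19.37)/0.3435 = 8.6284
A = e^8.6284 ≈ 5588 ha

5600 ha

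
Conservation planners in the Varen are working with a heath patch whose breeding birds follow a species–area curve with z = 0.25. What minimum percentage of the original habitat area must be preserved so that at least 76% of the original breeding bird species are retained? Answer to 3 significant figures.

Need (A_new/A_old)^0.25 = 0.76, so A_new/A_old = 0.76^(1/0.25) = 0.76^4
ln(A_new/A_old) = ln 0.76 / 0.25 = -0.2744 / 0.25 = -1.0977
A_new/A_old = e^-1.0977 ≈ 0.3336

33.4%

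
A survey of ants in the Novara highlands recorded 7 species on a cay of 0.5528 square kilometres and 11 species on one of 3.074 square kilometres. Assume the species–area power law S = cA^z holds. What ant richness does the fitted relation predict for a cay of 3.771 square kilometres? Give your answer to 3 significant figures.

z = ln(11/7) / ln(3.074/0.5528) = 0.4520 / 1.7157 = 0.2634
c = 7 / 0.5528^0.2634 = 7 / 0.8554 = 8.183
S₃ = 8.183 × 3.771^0.2634 = 8.183 × 1.419 ≈ 11.61

11.6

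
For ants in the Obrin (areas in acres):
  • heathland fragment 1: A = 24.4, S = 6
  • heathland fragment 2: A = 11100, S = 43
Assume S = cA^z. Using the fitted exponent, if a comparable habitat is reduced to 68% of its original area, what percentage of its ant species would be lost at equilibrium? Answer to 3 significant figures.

z = ln(43/6) / ln(11100/24.4) = 1.9694 / 6.1201 = 0.3218
S_new/S_old = (A_new/A_old)^z = 0.68^0.3218 = exp(0.3218 × -0.3857) = 0.8833
Fraction lost = 1 − 0.8833 = 0.1167

11.7%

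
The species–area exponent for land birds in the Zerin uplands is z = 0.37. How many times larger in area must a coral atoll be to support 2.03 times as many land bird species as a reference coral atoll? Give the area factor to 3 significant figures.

(A₂/A₁)^0.37 = 2.03, so A₂/A₁ = 2.03^(1/0.37) = 2.03^2.703
ln(A₂/A₁) = ln 2.03 / 0.37 = 0.7080 / 0.37 = 1.9136
A₂/A₁ = e^1.9136 ≈ 6.778

6.78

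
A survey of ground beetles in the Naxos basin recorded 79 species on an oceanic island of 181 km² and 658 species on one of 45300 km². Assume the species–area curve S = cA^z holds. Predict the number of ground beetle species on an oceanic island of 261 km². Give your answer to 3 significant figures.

90.9

z = ln(658/79) / ln(45300/181) = 2.1198 / 5.5226 = 0.3838
c = 79 / 181^0.3838 = 79 / 7.355 = 10.74
S₃ = 10.74 × 261^0.3838 = 10.74 × 8.464 ≈ 90.92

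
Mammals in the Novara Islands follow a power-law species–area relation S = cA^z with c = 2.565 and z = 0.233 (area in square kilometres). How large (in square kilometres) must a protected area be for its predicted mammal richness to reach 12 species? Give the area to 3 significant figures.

12 = 2.565 × A^0.233  ⇒  A^0.233 = 12/2.565 = 4.678
ln A = ln(4.678) / 0.233 = 1.5429 / 0.233 = 6.6221
A = e^6.6221 ≈ 751.5 square kilometres

752 square kilometres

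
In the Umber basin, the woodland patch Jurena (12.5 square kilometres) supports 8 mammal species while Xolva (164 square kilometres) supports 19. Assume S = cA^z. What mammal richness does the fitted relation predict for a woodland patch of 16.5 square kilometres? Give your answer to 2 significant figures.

z = ln(19/8) / ln(164/12.5) = 0.8650 / 2.5741 = 0.3360
c = 8 / 12.5^0.3360 = 8 / 2.337 = 3.424
S₃ = 3.424 × 16.5^0.3360 = 3.424 × 2.565 ≈ 8.782

8.8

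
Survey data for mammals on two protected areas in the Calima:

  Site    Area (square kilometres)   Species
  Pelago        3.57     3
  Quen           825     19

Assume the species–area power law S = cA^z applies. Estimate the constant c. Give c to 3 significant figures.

1.95

z = ln(S₂/S₁) / ln(A₂/A₁) = ln(19/3) / ln(825/3.57) = 1.8458 / 5.4428 = 0.3391
c = S₁ / A₁^z = 3 / 3.57^0.3391 = 3 / 1.54 = 1.948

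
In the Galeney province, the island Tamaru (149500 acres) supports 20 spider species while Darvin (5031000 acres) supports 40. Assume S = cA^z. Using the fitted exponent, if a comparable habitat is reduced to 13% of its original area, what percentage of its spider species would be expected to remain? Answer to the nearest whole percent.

67%

z = ln(40/20) / ln(5031000/149500) = 0.6931 / 3.5161 = 0.1971
S_new/S_old = (A_new/A_old)^z = 0.13^0.1971 = exp(0.1971 × -2.0402) = 0.6688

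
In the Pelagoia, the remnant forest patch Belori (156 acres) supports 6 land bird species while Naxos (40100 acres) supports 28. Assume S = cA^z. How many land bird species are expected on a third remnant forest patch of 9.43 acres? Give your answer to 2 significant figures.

z = ln(28/6) / ln(40100/156) = 1.5404 / 5.5493 = 0.2776
c = 6 / 156^0.2776 = 6 / 4.063 = 1.477
S₃ = 1.477 × 9.43^0.2776 = 1.477 × 1.864 ≈ 2.753

2.8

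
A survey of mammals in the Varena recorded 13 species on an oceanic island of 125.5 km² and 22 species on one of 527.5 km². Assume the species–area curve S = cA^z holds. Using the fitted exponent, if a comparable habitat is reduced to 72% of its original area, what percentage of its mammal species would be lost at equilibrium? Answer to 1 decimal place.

11.3%

z = ln(22/13) / ln(527.5/125.5) = 0.5261 / 1.4358 = 0.3664
S_new/S_old = (A_new/A_old)^z = 0.72^0.3664 = exp(0.3664 × -0.3285) = 0.8866
Fraction lost = 1 − 0.8866 = 0.1134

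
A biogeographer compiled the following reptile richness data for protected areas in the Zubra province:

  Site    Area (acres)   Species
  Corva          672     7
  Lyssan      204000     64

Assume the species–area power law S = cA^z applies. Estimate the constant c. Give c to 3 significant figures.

0.563

z = ln(S₂/S₁) / ln(A₂/A₁) = ln(64/7) / ln(204000/672) = 2.2130 / 5.7156 = 0.3872
c = S₁ / A₁^z = 7 / 672^0.3872 = 7 / 12.44 = 0.5629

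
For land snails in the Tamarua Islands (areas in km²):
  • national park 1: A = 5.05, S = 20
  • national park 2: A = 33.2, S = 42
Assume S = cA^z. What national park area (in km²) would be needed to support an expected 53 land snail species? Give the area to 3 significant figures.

z = ln(42/20) / ln(33.2/5.05) = 0.7419 / 1.8832 = 0.3940
c = 20 / 5.05^0.3940 = 20 / 1.893 = 10.57
A = (53/10.57)^(1/0.3940) ⇒ ln A = ln(5.016)/0.3940 = 4.0930
A = e^4.0930 ≈ 59.92 km²

59.9 km²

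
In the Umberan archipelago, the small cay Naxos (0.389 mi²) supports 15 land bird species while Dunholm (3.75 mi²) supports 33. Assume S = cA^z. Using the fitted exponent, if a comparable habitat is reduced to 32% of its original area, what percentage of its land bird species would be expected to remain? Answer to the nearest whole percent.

z = ln(33/15) / ln(3.75/0.389) = 0.7885 / 2.2659 = 0.3480
S_new/S_old = (A_new/A_old)^z = 0.32^0.3480 = exp(0.3480 × -1.1394) = 0.6727

67%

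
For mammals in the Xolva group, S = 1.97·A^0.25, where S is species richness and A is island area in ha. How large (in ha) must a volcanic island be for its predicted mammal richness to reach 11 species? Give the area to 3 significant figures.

11 = 1.97 × A^0.25  ⇒  A^0.25 = 11/1.97 = 5.584
ln A = ln(5.584) / 0.25 = 1.7199 / 0.25 = 6.8794
A = e^6.8794 ≈ 972.1 ha

972 ha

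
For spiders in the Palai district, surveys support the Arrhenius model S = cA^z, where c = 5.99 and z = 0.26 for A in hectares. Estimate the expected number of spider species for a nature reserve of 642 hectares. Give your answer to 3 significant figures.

32.2

S = 5.99 × 642^0.26
ln S = ln 5.99 + 0.26 × ln 642 = 1.7901 + 0.26 × 6.4646 = 3.4709
S = e^3.4709 ≈ 32.17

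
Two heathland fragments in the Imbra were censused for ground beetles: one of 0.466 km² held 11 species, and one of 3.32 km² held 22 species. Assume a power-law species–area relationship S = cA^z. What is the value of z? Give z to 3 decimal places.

Taking logs: ln S = ln c + z ln A, so z = (ln S₂ − ln S₁)/(ln A₂ − ln A₁).
z = ln(22/11) / ln(3.32/0.466) = ln(2) / ln(7.124) = 0.6931 / 1.9635 = 0.3530

0.353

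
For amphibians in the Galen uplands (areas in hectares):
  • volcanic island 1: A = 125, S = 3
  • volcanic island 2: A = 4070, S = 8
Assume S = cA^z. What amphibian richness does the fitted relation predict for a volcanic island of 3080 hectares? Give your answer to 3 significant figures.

7.40

z = ln(8/3) / ln(4070/125) = 0.9808 / 3.4831 = 0.2816
c = 3 / 125^0.2816 = 3 / 3.895 = 0.7703
S₃ = 0.7703 × 3080^0.2816 = 0.7703 × 9.602 ≈ 7.396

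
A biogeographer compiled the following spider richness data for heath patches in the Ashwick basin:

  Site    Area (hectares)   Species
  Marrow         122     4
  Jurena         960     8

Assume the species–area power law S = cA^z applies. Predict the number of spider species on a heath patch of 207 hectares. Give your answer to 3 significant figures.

z = ln(8/4) / ln(960/122) = 0.6931 / 2.0629 = 0.3360
c = 4 / 122^0.3360 = 4 / 5.024 = 0.7962
S₃ = 0.7962 × 207^0.3360 = 0.7962 × 6 ≈ 4.778

4.78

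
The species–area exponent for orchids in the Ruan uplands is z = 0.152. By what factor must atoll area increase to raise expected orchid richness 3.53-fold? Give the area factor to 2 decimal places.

4015.88

(A₂/A₁)^0.152 = 3.53, so A₂/A₁ = 3.53^(1/0.152) = 3.53^6.579
ln(A₂/A₁) = ln 3.53 / 0.152 = 1.2613 / 0.152 = 8.2980
A₂/A₁ = e^8.2980 ≈ 4016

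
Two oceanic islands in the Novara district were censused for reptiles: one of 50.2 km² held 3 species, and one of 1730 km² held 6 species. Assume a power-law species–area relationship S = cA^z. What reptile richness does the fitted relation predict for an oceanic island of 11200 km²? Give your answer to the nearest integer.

9

z = ln(6/3) / ln(1730/50.2) = 0.6931 / 3.5399 = 0.1958
c = 3 / 50.2^0.1958 = 3 / 2.153 = 1.393
S₃ = 1.393 × 11200^0.1958 = 1.393 × 6.207 ≈ 8.649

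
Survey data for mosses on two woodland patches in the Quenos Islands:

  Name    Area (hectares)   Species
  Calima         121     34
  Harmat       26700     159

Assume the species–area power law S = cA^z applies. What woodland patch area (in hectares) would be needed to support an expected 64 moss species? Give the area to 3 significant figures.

z = ln(159/34) / ln(26700/121) = 1.5425 / 5.3966 = 0.2858
c = 34 / 121^0.2858 = 34 / 3.939 = 8.633
A = (64/8.633)^(1/0.2858) ⇒ ln A = ln(7.414)/0.2858 = 7.0087
A = e^7.0087 ≈ 1106 hectares

1110 hectares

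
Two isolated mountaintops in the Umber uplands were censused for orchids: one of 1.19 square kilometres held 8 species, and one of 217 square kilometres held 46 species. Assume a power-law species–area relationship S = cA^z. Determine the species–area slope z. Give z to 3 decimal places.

Taking logs: ln S = ln c + z ln A, so z = (ln S₂ − ln S₁)/(ln A₂ − ln A₁).
z = ln(46/8) / ln(217/1.19) = ln(5.75) / ln(182.4) = 1.7492 / 5.2059 = 0.3360

0.336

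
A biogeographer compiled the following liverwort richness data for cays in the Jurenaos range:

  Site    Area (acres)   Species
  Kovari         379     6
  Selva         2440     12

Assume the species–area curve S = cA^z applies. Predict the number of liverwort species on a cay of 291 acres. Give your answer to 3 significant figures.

z = ln(12/6) / ln(2440/379) = 0.6931 / 1.8622 = 0.3722
c = 6 / 379^0.3722 = 6 / 9.116 = 0.6582
S₃ = 0.6582 × 291^0.3722 = 0.6582 × 8.262 ≈ 5.438

5.44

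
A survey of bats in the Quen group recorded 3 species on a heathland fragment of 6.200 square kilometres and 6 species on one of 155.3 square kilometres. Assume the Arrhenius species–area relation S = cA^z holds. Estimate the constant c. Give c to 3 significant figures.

2.03

z = ln(S₂/S₁) / ln(A₂/A₁) = ln(6/3) / ln(155.3/6.2) = 0.6931 / 3.2208 = 0.2152
c = S₁ / A₁^z = 3 / 6.2^0.2152 = 3 / 1.481 = 2.026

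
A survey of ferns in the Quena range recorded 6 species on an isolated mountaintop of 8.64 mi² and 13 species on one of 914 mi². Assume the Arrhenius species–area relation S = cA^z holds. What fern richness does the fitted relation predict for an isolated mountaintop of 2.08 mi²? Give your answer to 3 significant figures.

4.74

z = ln(13/6) / ln(914/8.64) = 0.7732 / 4.6614 = 0.1659
c = 6 / 8.64^0.1659 = 6 / 1.43 = 4.196
S₃ = 4.196 × 2.08^0.1659 = 4.196 × 1.129 ≈ 4.738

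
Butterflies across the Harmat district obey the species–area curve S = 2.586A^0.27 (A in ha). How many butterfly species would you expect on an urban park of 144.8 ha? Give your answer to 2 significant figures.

9.9

S = 2.586 × 144.8^0.27
ln S = ln 2.586 + 0.27 × ln 144.8 = 0.9501 + 0.27 × 4.9754 = 2.2935
S = e^2.2935 ≈ 9.909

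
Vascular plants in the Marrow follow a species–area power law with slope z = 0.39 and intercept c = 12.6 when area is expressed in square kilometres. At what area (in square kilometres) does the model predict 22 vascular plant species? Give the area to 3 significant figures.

22 = 12.6 × A^0.39  ⇒  A^0.39 = 22/12.6 = 1.746
ln A = ln(1.746) / 0.39 = 0.5573 / 0.39 = 1.4291
A = e^1.4291 ≈ 4.175 square kilometres

4.17 square kilometres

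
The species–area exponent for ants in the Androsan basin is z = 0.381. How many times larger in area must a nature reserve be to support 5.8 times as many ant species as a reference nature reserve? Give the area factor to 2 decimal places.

(A₂/A₁)^0.381 = 5.8, so A₂/A₁ = 5.8^(1/0.381) = 5.8^2.625
ln(A₂/A₁) = ln 5.8 / 0.381 = 1.7579 / 0.381 = 4.6138
A₂/A₁ = e^4.6138 ≈ 100.9

100.87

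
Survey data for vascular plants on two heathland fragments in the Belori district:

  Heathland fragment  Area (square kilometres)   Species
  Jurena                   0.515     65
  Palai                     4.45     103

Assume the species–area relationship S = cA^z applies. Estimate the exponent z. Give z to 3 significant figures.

Taking logs: ln S = ln c + z ln A, so z = (ln S₂ − ln S₁)/(ln A₂ − ln A₁).
z = ln(103/65) / ln(4.45/0.515) = ln(1.585) / ln(8.641) = 0.4603 / 2.1565 = 0.2135

0.213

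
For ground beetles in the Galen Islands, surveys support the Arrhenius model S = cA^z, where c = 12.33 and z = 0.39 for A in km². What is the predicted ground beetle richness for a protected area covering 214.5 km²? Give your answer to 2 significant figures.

S = 12.33 × 214.5^0.39
ln S = ln 12.33 + 0.39 × ln 214.5 = 2.5120 + 0.39 × 5.3683 = 4.6057
S = e^4.6057 ≈ 100.1

100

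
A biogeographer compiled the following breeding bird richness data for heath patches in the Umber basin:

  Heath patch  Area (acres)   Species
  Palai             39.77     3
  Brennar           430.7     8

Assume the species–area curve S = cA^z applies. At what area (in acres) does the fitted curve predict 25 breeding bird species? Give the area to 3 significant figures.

z = ln(8/3) / ln(430.7/39.77) = 0.9808 / 2.3823 = 0.4117
c = 3 / 39.77^0.4117 = 3 / 4.556 = 0.6585
A = (25/0.6585)^(1/0.4117) ⇒ ln A = ln(37.96)/0.4117 = 8.8329
A = e^8.8329 ≈ 6856 acres

6860 acres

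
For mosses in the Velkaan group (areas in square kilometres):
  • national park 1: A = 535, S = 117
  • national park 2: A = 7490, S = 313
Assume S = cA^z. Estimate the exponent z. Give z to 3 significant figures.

Taking logs: ln S = ln c + z ln A, so z = (ln S₂ − ln S₁)/(ln A₂ − ln A₁).
z = ln(313/117) / ln(7490/535) = ln(2.675) / ln(14) = 0.9840 / 2.6391 = 0.3729

0.373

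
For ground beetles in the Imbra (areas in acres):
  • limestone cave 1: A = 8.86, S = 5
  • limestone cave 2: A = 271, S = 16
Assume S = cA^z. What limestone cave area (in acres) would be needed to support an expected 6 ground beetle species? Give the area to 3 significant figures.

15.1 acres

z = ln(16/5) / ln(271/8.86) = 1.1632 / 3.4206 = 0.3400
c = 5 / 8.86^0.3400 = 5 / 2.1 = 2.381
A = (6/2.381)^(1/0.3400) ⇒ ln A = ln(2.52)/0.3400 = 2.7177
A = e^2.7177 ≈ 15.15 acres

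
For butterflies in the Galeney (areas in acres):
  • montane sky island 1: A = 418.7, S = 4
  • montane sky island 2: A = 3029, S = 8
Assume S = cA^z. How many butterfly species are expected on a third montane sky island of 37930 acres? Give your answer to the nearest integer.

z = ln(8/4) / ln(3029/418.7) = 0.6931 / 1.9788 = 0.3503
c = 4 / 418.7^0.3503 = 4 / 8.287 = 0.4827
S₃ = 0.4827 × 37930^0.3503 = 0.4827 × 40.17 ≈ 19.39

19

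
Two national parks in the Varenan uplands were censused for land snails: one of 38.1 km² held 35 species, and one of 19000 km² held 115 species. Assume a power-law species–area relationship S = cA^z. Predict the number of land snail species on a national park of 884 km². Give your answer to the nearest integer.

64

z = ln(115/35) / ln(19000/38.1) = 1.1896 / 6.2120 = 0.1915
c = 35 / 38.1^0.1915 = 35 / 2.008 = 17.43
S₃ = 17.43 × 884^0.1915 = 17.43 × 3.666 ≈ 63.91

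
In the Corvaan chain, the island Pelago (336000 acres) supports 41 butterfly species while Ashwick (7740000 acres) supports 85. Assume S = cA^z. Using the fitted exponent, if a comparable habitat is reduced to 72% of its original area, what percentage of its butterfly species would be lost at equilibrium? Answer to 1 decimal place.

7.4%

z = ln(85/41) / ln(7740000/336000) = 0.7291 / 3.1370 = 0.2324
S_new/S_old = (A_new/A_old)^z = 0.72^0.2324 = exp(0.2324 × -0.3285) = 0.9265
Fraction lost = 1 − 0.9265 = 0.07351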